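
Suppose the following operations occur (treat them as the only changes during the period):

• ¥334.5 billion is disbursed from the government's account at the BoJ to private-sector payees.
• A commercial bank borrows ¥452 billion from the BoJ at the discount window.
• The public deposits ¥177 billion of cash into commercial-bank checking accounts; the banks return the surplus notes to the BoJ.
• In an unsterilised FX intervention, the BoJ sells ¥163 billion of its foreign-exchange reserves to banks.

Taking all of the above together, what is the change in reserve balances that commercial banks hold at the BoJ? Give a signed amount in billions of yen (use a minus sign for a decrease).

+¥800.5 billion

BoJ balance sheet:
  Assets:      Loans to banks +¥452B, Foreign assets −¥163B
  Liabilities: Bank reserves +¥800.5B, Currency in circulation −¥177B, Government deposits −¥334.5B
So the change in reserve balances that commercial banks hold at the BoJ is +¥800.5 billion.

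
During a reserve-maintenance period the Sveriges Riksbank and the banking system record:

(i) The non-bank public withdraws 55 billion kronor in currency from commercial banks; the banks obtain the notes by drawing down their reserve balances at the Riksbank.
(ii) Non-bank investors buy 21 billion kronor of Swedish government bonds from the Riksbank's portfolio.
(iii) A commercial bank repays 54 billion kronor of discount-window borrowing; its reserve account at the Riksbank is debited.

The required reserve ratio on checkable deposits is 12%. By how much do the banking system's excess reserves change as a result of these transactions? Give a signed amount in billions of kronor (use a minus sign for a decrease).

-120.88 billion

Currency withdrawal 55 billion kronor: reserves −55B, deposits −55B.
Asset sale (to non-banks) 21 billion kronor: reserves −21B, deposits −21B.
Discount-window repayment 54 billion kronor: reserves −54B, deposits 0.
Totals: Δreserves = −130B, Δdeposits = −76B.
Δrequired reserves = 12% × −76B = −9.12B.
Δexcess reserves = Δreserves − Δrequired = −130B − (−9.12B) = -120.88 billion.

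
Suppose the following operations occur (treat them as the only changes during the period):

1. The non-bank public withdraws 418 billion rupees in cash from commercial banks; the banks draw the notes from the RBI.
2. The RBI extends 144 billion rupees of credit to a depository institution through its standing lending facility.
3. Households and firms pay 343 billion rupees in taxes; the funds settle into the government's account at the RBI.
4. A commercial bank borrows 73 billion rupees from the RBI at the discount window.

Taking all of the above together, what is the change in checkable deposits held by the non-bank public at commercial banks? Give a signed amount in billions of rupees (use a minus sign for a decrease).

Currency withdrawal 418 billion rupees: non-bank counterparties' bank balances fall → −418B.
Discount-window loan 144 billion rupees: the counterparty is a bank, so public deposits are unchanged → 0.
Government account inflow 343 billion rupees: non-bank counterparties' bank balances fall → −343B.
Discount-window loan 73 billion rupees: the counterparty is a bank, so public deposits are unchanged → 0.
Net: −418 + 0 − 343 + 0 = -761 billion.

-761 billion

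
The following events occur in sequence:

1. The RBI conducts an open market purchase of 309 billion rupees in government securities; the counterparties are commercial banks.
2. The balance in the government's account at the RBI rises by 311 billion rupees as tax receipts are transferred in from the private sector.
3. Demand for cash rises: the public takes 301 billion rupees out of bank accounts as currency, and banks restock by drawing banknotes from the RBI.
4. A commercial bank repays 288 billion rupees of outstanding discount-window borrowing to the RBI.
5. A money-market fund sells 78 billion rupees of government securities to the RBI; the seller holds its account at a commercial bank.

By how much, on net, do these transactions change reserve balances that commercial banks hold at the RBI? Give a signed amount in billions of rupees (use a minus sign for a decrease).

-513 billion

OMO purchase (from banks) 309 billion rupees: the RBI pays by crediting reserve accounts → +309B.
Government account inflow 311 billion rupees: funds move from bank reserves into the government account → −311B.
Currency withdrawal 301 billion rupees: banks swap reserves for currency → −301B.
Discount-window repayment 288 billion rupees: repayment is debited from reserves → −288B.
Asset purchase (from non-banks) 78 billion rupees: the RBI pays by crediting reserve accounts → +78B.
Net: 309 − 311 − 301 − 288 + 78 = -513 billion.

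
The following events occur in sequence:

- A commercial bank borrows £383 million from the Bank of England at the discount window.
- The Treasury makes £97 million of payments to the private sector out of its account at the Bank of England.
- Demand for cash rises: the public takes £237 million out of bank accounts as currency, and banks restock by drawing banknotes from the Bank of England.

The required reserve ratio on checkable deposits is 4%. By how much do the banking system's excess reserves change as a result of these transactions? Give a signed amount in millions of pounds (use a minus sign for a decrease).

+£248.6 million

Discount-window loan £383 million: reserves +£383M, deposits 0.
Government spending £97 million: reserves +£97M, deposits +£97M.
Currency withdrawal £237 million: reserves −£237M, deposits −£237M.
Totals: Δreserves = +£243M, Δdeposits = −£140M.
Δrequired reserves = 4% × −£140M = −£5.6M.
Δexcess reserves = Δreserves − Δrequired = +£243M − (−£5.6M) = +£248.6 million.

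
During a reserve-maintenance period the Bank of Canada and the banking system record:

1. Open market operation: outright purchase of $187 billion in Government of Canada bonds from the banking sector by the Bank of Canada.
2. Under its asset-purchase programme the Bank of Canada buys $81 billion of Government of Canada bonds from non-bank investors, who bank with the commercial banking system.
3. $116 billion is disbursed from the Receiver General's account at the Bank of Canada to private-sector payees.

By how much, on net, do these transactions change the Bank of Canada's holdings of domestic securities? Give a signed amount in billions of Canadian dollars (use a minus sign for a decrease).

+$268 billion

Bank of Canada balance sheet:
  Assets:      Securities +$268B
  Liabilities: Bank reserves +$384B, Government deposits −$116B
Commercial banking system:
  Assets:      Reserves at CB +$384B, Securities −$187B
  Liabilities: Checkable deposits +$197B
So the change in the Bank of Canada's holdings of domestic securities is +$268 billion.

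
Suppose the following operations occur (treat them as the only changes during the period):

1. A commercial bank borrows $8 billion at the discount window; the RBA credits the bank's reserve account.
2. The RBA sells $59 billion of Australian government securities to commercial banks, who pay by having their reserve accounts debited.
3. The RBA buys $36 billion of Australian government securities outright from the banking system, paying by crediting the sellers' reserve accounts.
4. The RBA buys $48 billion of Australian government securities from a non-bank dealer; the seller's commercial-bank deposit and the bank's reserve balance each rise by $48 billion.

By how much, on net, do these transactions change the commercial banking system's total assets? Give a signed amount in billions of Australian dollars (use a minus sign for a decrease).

+$56 billion

RBA balance sheet:
  Assets:      Securities +$25B, Loans to banks +$8B
  Liabilities: Bank reserves +$33B
Commercial banking system:
  Assets:      Reserves at CB +$33B, Securities +$23B
  Liabilities: Checkable deposits +$48B, Borrowings from CB +$8B
Change in total bank assets = +$56 billion.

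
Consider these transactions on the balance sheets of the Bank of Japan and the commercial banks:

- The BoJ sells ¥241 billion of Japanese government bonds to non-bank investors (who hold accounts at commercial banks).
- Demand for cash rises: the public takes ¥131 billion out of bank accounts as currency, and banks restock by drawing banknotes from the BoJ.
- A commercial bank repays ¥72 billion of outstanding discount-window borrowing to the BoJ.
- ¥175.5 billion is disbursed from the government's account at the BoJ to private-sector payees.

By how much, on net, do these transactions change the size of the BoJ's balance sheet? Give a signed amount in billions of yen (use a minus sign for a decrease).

BoJ balance sheet:
  Assets:      Securities −¥241B, Loans to banks −¥72B
  Liabilities: Bank reserves −¥268.5B, Currency in circulation +¥131B, Government deposits −¥175.5B
Change in total BoJ assets = -¥313 billion.

-¥313 billion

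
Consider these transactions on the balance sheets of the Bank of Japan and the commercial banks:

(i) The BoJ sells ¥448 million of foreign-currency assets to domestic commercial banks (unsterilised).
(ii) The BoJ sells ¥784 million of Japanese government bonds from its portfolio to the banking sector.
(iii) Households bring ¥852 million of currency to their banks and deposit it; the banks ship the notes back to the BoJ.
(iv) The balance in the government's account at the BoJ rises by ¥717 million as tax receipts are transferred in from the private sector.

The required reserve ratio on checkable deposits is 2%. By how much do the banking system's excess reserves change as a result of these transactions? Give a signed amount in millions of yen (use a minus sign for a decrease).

FX sale ¥448 million: reserves −¥448M, deposits 0.
OMO sale (to banks) ¥784 million: reserves −¥784M, deposits 0.
Currency deposit ¥852 million: reserves +¥852M, deposits +¥852M.
Government account inflow ¥717 million: reserves −¥717M, deposits −¥717M.
Totals: Δreserves = −¥1097M, Δdeposits = +¥135M.
Δrequired reserves = 2% × +¥135M = +¥2.7M.
Δexcess reserves = Δreserves − Δrequired = −¥1097M − (+¥2.7M) = -¥1099.7 million.

-¥1099.7 million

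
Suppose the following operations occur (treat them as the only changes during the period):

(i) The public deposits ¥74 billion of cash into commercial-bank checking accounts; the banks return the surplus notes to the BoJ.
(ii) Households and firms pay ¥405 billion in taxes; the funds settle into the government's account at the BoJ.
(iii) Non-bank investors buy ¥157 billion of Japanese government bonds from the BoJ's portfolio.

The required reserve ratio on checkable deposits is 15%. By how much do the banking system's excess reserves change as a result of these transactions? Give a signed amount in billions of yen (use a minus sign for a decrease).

Currency deposit ¥74 billion: reserves +¥74B, deposits +¥74B.
Government account inflow ¥405 billion: reserves −¥405B, deposits −¥405B.
Asset sale (to non-banks) ¥157 billion: reserves −¥157B, deposits −¥157B.
Totals: Δreserves = −¥488B, Δdeposits = −¥488B.
Δrequired reserves = 15% × −¥488B = −¥73.2B.
Δexcess reserves = Δreserves − Δrequired = −¥488B − (−¥73.2B) = -¥414.8 billion.

-¥414.8 billion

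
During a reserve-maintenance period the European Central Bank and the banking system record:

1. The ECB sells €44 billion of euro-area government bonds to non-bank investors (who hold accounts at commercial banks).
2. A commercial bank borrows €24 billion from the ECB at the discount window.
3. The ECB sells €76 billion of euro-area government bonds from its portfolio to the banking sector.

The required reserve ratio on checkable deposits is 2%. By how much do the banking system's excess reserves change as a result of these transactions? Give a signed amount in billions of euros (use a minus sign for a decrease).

-€95.12 billion

Asset sale (to non-banks) €44 billion: reserves −€44B, deposits −€44B.
Discount-window loan €24 billion: reserves +€24B, deposits 0.
OMO sale (to banks) €76 billion: reserves −€76B, deposits 0.
Totals: Δreserves = −€96B, Δdeposits = −€44B.
Δrequired reserves = 2% × −€44B = −€0.88B.
Δexcess reserves = Δreserves − Δrequired = −€96B − (−€0.88B) = -€95.12 billion.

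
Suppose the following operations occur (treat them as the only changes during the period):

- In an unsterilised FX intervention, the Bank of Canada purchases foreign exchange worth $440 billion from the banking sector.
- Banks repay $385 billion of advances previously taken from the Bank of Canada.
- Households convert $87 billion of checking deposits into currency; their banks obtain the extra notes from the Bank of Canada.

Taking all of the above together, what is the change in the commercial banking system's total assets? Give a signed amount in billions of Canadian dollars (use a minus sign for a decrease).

-$472 billion

FX purchase $440 billion: just an asset swap on bank balance sheets → 0.
Discount-window repayment $385 billion: bank balance sheets shrink → −$385B.
Currency withdrawal $87 billion: bank balance sheets shrink → −$87B.
Net: 0 − 385 − 87 = -$472 billion.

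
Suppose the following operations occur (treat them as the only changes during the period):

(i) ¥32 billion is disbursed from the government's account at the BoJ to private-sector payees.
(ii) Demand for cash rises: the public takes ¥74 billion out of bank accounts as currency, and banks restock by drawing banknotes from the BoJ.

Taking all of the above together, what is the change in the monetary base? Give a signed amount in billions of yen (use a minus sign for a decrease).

Government spending ¥32 billion: a non-base liability converts back to reserves → +¥32B.
Currency withdrawal ¥74 billion: just a shift between currency and reserves — both are base money → 0.
Net: 32 + 0 = +¥32 billion.

+¥32 billion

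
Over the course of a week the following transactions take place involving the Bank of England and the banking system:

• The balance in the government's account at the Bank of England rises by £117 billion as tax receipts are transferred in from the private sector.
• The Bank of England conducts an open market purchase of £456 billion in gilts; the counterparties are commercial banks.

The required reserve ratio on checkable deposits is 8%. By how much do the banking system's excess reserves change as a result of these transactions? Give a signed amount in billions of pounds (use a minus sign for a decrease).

Government account inflow £117 billion: reserves −£117B, deposits −£117B.
OMO purchase (from banks) £456 billion: reserves +£456B, deposits 0.
Totals: Δreserves = +£339B, Δdeposits = −£117B.
Δrequired reserves = 8% × −£117B = −£9.36B.
Δexcess reserves = Δreserves − Δrequired = +£339B − (−£9.36B) = +£348.36 billion.

+£348.36 billion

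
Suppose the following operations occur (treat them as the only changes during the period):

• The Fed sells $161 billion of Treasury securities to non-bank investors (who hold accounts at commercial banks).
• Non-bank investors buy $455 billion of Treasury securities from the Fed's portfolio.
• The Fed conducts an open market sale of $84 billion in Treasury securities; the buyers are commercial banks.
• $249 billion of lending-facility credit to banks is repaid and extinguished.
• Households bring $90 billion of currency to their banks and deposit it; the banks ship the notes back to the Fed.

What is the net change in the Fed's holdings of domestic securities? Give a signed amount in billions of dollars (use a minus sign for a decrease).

Asset sale (to non-banks) $161 billion: securities removed from the Fed's portfolio → −$161B.
Asset sale (to non-banks) $455 billion: securities removed from the Fed's portfolio → −$455B.
OMO sale (to banks) $84 billion: securities removed from the Fed's portfolio → −$84B.
Discount-window repayment $249 billion: the Fed's securities portfolio is untouched → 0.
Currency deposit $90 billion: the Fed's securities portfolio is untouched → 0.
Net: −161 − 455 − 84 + 0 + 0 = -$700 billion.

-$700 billion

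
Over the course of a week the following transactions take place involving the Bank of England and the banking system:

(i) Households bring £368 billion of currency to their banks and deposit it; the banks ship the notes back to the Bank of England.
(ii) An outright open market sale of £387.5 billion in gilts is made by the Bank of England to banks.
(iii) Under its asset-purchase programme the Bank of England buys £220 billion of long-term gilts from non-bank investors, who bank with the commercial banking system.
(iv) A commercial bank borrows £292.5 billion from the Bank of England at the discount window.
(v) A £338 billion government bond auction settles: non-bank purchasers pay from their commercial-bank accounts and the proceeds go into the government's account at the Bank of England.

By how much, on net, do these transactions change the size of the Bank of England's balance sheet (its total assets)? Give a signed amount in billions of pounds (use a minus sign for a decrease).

+£125 billion

Currency deposit £368 billion: only the composition of liabilities changes → 0.
OMO sale (to banks) £387.5 billion: a Bank of England asset is shed → −£387.5B.
Asset purchase (from non-banks) £220 billion: a Bank of England asset is acquired → +£220B.
Discount-window loan £292.5 billion: a Bank of England asset is acquired → +£292.5B.
Government account inflow £338 billion: only the composition of liabilities changes → 0.
Net: 0 − 387.5 + 220 + 292.5 + 0 = +£125 billion.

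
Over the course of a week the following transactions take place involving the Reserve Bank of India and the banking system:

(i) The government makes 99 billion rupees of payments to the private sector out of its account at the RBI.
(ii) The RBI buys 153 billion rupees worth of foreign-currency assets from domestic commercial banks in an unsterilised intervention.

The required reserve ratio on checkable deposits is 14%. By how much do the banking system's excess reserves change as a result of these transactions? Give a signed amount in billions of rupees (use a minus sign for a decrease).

Government spending 99 billion rupees: reserves +99B, deposits +99B.
FX purchase 153 billion rupees: reserves +153B, deposits 0.
Totals: Δreserves = +252B, Δdeposits = +99B.
Δrequired reserves = 14% × +99B = +13.86B.
Δexcess reserves = Δreserves − Δrequired = +252B − (+13.86B) = +238.14 billion.

+238.14 billion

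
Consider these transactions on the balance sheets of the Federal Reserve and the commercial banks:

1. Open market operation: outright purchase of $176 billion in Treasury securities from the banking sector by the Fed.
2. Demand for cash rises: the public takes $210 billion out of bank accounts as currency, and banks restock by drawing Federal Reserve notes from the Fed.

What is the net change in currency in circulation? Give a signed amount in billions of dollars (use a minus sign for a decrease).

+$210 billion

OMO purchase (from banks) $176 billion: no currency enters or leaves circulation → 0.
Currency withdrawal $210 billion: notes leave the central bank → +$210B.
Net: 0 + 210 = +$210 billion.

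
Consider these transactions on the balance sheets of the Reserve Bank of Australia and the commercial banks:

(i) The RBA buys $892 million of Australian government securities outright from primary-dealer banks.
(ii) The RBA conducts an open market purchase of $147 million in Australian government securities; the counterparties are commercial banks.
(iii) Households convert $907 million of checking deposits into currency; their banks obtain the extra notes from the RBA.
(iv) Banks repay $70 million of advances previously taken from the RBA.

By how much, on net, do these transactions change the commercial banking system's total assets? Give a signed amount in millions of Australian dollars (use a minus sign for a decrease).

-$977 million

OMO purchase (from banks) $892 million: just an asset swap on bank balance sheets → 0.
OMO purchase (from banks) $147 million: just an asset swap on bank balance sheets → 0.
Currency withdrawal $907 million: bank balance sheets shrink → −$907M.
Discount-window repayment $70 million: bank balance sheets shrink → −$70M.
Net: 0 + 0 − 907 − 70 = -$977 million.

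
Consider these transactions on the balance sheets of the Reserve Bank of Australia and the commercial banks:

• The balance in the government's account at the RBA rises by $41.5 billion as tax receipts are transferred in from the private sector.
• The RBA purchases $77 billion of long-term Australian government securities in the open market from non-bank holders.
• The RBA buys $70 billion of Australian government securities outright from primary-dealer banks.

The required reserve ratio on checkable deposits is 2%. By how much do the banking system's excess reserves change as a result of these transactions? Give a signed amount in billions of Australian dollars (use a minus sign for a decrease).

+$104.79 billion

Government account inflow $41.5 billion: reserves −$41.5B, deposits −$41.5B.
Asset purchase (from non-banks) $77 billion: reserves +$77B, deposits +$77B.
OMO purchase (from banks) $70 billion: reserves +$70B, deposits 0.
Totals: Δreserves = +$105.5B, Δdeposits = +$35.5B.
Δrequired reserves = 2% × +$35.5B = +$0.71B.
Δexcess reserves = Δreserves − Δrequired = +$105.5B − (+$0.71B) = +$104.79 billion.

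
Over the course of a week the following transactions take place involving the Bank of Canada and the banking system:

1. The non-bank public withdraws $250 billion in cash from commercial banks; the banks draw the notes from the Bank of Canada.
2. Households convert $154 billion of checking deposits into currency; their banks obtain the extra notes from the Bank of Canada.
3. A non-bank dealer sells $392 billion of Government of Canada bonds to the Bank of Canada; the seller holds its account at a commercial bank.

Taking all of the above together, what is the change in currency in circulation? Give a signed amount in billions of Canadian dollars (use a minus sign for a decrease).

+$404 billion

Currency withdrawal $250 billion: notes leave the central bank → +$250B.
Currency withdrawal $154 billion: notes leave the central bank → +$154B.
Asset purchase (from non-banks) $392 billion: no currency enters or leaves circulation → 0.
Net: 250 + 154 + 0 = +$404 billion.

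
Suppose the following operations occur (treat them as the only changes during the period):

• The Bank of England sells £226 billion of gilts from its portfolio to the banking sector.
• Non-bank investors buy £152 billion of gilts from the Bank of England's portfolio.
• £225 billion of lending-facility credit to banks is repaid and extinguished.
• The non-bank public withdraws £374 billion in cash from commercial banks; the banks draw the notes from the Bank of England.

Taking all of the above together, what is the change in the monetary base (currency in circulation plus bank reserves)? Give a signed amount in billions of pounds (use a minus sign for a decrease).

-£603 billion

OMO sale (to banks) £226 billion: Bank of England balance sheet contracts → −£226B.
Asset sale (to non-banks) £152 billion: Bank of England balance sheet contracts → −£152B.
Discount-window repayment £225 billion: Bank of England balance sheet contracts → −£225B.
Currency withdrawal £374 billion: just a shift between currency and reserves — both are base money → 0.
Net: −226 − 152 − 225 + 0 = -£603 billion.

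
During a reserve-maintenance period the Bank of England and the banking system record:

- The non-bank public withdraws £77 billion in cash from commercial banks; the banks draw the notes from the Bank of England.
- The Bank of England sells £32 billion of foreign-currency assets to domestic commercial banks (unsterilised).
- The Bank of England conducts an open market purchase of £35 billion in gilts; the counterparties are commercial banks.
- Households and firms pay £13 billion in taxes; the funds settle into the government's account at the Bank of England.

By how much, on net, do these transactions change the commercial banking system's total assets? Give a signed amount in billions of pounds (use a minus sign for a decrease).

Bank of England balance sheet:
  Assets:      Securities +£35B, Foreign assets −£32B
  Liabilities: Bank reserves −£87B, Currency in circulation +£77B, Government deposits +£13B
Commercial banking system:
  Assets:      Reserves at CB −£87B, Securities −£35B, Foreign assets +£32B
  Liabilities: Checkable deposits −£90B
Change in total bank assets = -£90 billion.

-£90 billion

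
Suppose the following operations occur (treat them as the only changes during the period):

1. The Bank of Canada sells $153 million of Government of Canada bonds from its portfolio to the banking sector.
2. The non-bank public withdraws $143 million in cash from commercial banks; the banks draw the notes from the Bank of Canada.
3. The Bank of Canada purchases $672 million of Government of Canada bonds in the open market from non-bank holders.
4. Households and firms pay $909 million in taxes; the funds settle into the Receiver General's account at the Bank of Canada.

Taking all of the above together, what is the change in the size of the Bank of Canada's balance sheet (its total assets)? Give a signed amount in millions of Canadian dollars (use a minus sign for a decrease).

+$519 million

OMO sale (to banks) $153 million: a Bank of Canada asset is shed → −$153M.
Currency withdrawal $143 million: only the composition of liabilities changes → 0.
Asset purchase (from non-banks) $672 million: a Bank of Canada asset is acquired → +$672M.
Government account inflow $909 million: only the composition of liabilities changes → 0.
Net: −153 + 0 + 672 + 0 = +$519 million.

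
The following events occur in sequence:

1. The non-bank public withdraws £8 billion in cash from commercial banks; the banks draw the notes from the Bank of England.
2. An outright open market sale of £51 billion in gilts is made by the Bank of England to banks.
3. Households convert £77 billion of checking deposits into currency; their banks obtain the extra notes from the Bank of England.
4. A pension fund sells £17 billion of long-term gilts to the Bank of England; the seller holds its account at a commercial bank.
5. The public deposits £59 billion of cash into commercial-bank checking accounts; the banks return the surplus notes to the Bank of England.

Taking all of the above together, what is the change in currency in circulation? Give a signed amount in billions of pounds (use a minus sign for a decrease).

+£26 billion

Bank of England balance sheet:
  Assets:      Securities −£34B
  Liabilities: Bank reserves −£60B, Currency in circulation +£26B
So the change in currency in circulation is +£26 billion.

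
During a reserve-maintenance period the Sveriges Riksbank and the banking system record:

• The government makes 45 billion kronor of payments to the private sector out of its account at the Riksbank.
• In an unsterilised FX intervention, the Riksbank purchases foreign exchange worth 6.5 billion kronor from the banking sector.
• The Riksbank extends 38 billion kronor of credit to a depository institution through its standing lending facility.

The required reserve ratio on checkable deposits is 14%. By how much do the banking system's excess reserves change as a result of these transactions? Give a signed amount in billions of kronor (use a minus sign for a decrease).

Government spending 45 billion kronor: reserves +45B, deposits +45B.
FX purchase 6.5 billion kronor: reserves +6.5B, deposits 0.
Discount-window loan 38 billion kronor: reserves +38B, deposits 0.
Totals: Δreserves = +89.5B, Δdeposits = +45B.
Δrequired reserves = 14% × +45B = +6.3B.
Δexcess reserves = Δreserves − Δrequired = +89.5B − (+6.3B) = +83.2 billion.

+83.2 billion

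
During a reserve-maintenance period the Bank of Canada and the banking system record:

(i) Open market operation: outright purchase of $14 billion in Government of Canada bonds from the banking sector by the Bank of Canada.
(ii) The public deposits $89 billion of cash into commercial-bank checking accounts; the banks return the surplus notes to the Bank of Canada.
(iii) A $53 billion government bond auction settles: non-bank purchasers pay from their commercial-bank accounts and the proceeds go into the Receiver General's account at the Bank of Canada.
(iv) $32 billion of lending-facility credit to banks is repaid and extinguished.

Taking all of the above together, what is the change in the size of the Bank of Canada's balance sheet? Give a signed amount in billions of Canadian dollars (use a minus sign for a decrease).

Bank of Canada balance sheet:
  Assets:      Securities +$14B, Loans to banks −$32B
  Liabilities: Bank reserves +$18B, Currency in circulation −$89B, Government deposits +$53B
Commercial banking system:
  Assets:      Reserves at CB +$18B, Securities −$14B
  Liabilities: Checkable deposits +$36B, Borrowings from CB −$32B
Change in total Bank of Canada assets = -$18 billion.

-$18 billion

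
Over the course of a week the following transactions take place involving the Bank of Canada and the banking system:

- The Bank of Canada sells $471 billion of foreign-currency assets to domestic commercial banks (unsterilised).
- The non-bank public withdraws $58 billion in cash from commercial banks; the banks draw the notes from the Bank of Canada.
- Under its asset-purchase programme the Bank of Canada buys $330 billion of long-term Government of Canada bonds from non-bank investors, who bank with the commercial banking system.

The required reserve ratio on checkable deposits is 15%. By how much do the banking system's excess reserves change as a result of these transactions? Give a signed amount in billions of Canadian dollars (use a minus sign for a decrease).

FX sale $471 billion: reserves −$471B, deposits 0.
Currency withdrawal $58 billion: reserves −$58B, deposits −$58B.
Asset purchase (from non-banks) $330 billion: reserves +$330B, deposits +$330B.
Totals: Δreserves = −$199B, Δdeposits = +$272B.
Δrequired reserves = 15% × +$272B = +$40.8B.
Δexcess reserves = Δreserves − Δrequired = −$199B − (+$40.8B) = -$239.8 billion.

-$239.8 billion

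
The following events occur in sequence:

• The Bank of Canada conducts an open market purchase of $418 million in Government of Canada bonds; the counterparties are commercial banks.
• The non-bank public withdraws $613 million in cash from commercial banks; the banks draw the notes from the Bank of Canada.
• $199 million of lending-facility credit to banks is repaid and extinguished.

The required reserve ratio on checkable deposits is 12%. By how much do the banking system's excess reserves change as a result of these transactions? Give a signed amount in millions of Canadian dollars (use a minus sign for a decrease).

-$320.44 million

OMO purchase (from banks) $418 million: reserves +$418M, deposits 0.
Currency withdrawal $613 million: reserves −$613M, deposits −$613M.
Discount-window repayment $199 million: reserves −$199M, deposits 0.
Totals: Δreserves = −$394M, Δdeposits = −$613M.
Δrequired reserves = 12% × −$613M = −$73.56M.
Δexcess reserves = Δreserves − Δrequired = −$394M − (−$73.56M) = -$320.44 million.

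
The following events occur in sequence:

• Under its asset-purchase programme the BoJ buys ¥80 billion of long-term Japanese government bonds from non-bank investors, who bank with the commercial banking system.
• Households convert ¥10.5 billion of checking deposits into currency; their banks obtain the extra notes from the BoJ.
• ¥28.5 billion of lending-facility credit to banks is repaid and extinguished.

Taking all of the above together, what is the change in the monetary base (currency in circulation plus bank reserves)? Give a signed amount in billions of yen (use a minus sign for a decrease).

Asset purchase (from non-banks) ¥80 billion: BoJ balance sheet expands → +¥80B.
Currency withdrawal ¥10.5 billion: just a shift between currency and reserves — both are base money → 0.
Discount-window repayment ¥28.5 billion: BoJ balance sheet contracts → −¥28.5B.
Net: 80 + 0 − 28.5 = +¥51.5 billion.

+¥51.5 billion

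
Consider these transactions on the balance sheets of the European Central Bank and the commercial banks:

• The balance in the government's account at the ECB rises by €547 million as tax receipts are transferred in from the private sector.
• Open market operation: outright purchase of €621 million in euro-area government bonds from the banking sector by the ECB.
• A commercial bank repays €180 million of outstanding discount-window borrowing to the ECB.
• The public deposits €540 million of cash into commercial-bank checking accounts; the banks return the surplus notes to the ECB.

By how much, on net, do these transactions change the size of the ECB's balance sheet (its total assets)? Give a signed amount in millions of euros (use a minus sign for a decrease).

Government account inflow €547 million: only the composition of liabilities changes → 0.
OMO purchase (from banks) €621 million: an ECB asset is acquired → +€621M.
Discount-window repayment €180 million: an ECB asset is shed → −€180M.
Currency deposit €540 million: only the composition of liabilities changes → 0.
Net: 0 + 621 − 180 + 0 = +€441 million.

+€441 million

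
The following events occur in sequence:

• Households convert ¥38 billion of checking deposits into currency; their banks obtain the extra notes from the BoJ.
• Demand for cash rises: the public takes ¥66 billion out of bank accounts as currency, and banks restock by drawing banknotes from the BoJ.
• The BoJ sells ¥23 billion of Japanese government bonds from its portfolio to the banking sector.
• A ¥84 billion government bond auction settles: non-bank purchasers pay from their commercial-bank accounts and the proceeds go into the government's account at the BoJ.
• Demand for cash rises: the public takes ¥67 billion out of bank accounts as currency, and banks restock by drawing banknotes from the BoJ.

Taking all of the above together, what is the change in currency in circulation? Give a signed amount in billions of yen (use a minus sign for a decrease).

BoJ balance sheet:
  Assets:      Securities −¥23B
  Liabilities: Bank reserves −¥278B, Currency in circulation +¥171B, Government deposits +¥84B
So the change in currency in circulation is +¥171 billion.

+¥171 billion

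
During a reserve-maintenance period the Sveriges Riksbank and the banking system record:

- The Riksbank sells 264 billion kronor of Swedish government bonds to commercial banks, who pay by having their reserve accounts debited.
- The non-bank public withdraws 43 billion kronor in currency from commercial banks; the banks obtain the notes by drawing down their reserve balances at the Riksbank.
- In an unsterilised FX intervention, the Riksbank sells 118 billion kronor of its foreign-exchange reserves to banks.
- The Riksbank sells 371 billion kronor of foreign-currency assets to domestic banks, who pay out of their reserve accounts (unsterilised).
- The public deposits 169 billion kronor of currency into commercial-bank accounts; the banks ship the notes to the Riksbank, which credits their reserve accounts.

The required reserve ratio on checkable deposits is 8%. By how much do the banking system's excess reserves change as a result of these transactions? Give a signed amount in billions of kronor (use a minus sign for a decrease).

-637.08 billion

OMO sale (to banks) 264 billion kronor: reserves −264B, deposits 0.
Currency withdrawal 43 billion kronor: reserves −43B, deposits −43B.
FX sale 118 billion kronor: reserves −118B, deposits 0.
FX sale 371 billion kronor: reserves −371B, deposits 0.
Currency deposit 169 billion kronor: reserves +169B, deposits +169B.
Totals: Δreserves = −627B, Δdeposits = +126B.
Δrequired reserves = 8% × +126B = +10.08B.
Δexcess reserves = Δreserves − Δrequired = −627B − (+10.08B) = -637.08 billion.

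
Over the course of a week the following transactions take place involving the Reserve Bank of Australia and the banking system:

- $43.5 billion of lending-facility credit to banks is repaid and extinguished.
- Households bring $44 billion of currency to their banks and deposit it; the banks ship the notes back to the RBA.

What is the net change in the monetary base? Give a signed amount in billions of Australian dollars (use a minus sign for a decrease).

Discount-window repayment $43.5 billion: RBA balance sheet contracts → −$43.5B.
Currency deposit $44 billion: just a shift between currency and reserves — both are base money → 0.
Net: −43.5 + 0 = -$43.5 billion.

-$43.5 billion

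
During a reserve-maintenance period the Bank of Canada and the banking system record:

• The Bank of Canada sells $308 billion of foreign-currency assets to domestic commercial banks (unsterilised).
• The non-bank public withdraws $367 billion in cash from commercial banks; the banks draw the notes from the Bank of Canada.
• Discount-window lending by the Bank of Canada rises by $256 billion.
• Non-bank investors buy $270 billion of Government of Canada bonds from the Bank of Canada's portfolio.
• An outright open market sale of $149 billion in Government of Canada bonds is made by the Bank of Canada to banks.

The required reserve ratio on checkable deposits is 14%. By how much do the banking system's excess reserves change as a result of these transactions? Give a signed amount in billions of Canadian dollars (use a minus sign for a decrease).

-$748.82 billion

FX sale $308 billion: reserves −$308B, deposits 0.
Currency withdrawal $367 billion: reserves −$367B, deposits −$367B.
Discount-window loan $256 billion: reserves +$256B, deposits 0.
Asset sale (to non-banks) $270 billion: reserves −$270B, deposits −$270B.
OMO sale (to banks) $149 billion: reserves −$149B, deposits 0.
Totals: Δreserves = −$838B, Δdeposits = −$637B.
Δrequired reserves = 14% × −$637B = −$89.18B.
Δexcess reserves = Δreserves − Δrequired = −$838B − (−$89.18B) = -$748.82 billion.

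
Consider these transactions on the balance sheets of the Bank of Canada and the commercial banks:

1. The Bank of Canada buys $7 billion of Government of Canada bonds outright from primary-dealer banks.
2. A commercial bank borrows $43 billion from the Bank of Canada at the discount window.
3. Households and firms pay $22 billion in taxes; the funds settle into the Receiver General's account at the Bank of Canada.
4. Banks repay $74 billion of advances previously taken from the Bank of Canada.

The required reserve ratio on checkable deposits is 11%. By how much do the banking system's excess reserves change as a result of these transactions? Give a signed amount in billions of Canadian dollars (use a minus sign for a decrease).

OMO purchase (from banks) $7 billion: reserves +$7B, deposits 0.
Discount-window loan $43 billion: reserves +$43B, deposits 0.
Government account inflow $22 billion: reserves −$22B, deposits −$22B.
Discount-window repayment $74 billion: reserves −$74B, deposits 0.
Totals: Δreserves = −$46B, Δdeposits = −$22B.
Δrequired reserves = 11% × −$22B = −$2.42B.
Δexcess reserves = Δreserves − Δrequired = −$46B − (−$2.42B) = -$43.58 billion.

-$43.58 billion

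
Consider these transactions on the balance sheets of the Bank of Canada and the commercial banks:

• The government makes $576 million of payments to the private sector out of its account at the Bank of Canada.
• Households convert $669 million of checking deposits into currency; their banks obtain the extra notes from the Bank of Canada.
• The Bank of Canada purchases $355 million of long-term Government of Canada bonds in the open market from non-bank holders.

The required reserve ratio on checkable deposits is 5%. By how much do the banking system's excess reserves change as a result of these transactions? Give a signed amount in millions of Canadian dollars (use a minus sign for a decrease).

+$248.9 million

Government spending $576 million: reserves +$576M, deposits +$576M.
Currency withdrawal $669 million: reserves −$669M, deposits −$669M.
Asset purchase (from non-banks) $355 million: reserves +$355M, deposits +$355M.
Totals: Δreserves = +$262M, Δdeposits = +$262M.
Δrequired reserves = 5% × +$262M = +$13.1M.
Δexcess reserves = Δreserves − Δrequired = +$262M − (+$13.1M) = +$248.9 million.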